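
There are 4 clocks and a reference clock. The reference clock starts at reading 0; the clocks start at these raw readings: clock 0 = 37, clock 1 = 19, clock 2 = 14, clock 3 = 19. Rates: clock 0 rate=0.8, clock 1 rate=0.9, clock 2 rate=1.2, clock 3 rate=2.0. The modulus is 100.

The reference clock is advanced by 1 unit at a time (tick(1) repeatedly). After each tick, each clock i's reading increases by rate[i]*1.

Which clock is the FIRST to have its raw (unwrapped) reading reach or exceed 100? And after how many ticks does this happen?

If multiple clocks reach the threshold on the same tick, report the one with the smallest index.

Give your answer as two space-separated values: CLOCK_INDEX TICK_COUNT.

Answer: 3 41

Derivation:
clock 0: start=37, rate=0.8, needs 100-37 = 63; ticks = ceil(63/0.8) = ceil(78.7500) = 79; reading at tick 79 = 37 + 0.8*79 = 100.2000
clock 1: start=19, rate=0.9, needs 100-19 = 81; ticks = ceil(81/0.9) = ceil(90.0000) = 90; reading at tick 90 = 19 + 0.9*90 = 100.0000
clock 2: start=14, rate=1.2, needs 100-14 = 86; ticks = ceil(86/1.2) = ceil(71.6667) = 72; reading at tick 72 = 14 + 1.2*72 = 100.4000
clock 3: start=19, rate=2.0, needs 100-19 = 81; ticks = ceil(81/2.0) = ceil(40.5000) = 41; reading at tick 41 = 19 + 2.0*41 = 101.0000
Minimum tick count = 41; winners = [3]; smallest index = 3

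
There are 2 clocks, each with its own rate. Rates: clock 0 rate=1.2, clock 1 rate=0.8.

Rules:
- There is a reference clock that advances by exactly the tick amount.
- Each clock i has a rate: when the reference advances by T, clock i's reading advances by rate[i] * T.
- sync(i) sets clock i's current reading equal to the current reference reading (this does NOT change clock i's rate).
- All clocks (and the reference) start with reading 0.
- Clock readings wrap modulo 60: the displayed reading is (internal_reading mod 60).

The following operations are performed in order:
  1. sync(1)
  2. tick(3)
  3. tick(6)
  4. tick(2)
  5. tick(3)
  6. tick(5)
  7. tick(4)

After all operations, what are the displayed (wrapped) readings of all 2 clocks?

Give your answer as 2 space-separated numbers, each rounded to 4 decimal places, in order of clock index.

Answer: 27.6000 18.4000

Derivation:
After op 1 sync(1): ref=0.0000 raw=[0.0000 0.0000]
After op 2 tick(3): ref=3.0000 raw=[3.6000 2.4000]
After op 3 tick(6): ref=9.0000 raw=[10.8000 7.2000]
After op 4 tick(2): ref=11.0000 raw=[13.2000 8.8000]
After op 5 tick(3): ref=14.0000 raw=[16.8000 11.2000]
After op 6 tick(5): ref=19.0000 raw=[22.8000 15.2000]
After op 7 tick(4): ref=23.0000 raw=[27.6000 18.4000]
Wrap final raw readings (mod 60): 27.6000 mod 60 = 27.6000; 18.4000 mod 60 = 18.4000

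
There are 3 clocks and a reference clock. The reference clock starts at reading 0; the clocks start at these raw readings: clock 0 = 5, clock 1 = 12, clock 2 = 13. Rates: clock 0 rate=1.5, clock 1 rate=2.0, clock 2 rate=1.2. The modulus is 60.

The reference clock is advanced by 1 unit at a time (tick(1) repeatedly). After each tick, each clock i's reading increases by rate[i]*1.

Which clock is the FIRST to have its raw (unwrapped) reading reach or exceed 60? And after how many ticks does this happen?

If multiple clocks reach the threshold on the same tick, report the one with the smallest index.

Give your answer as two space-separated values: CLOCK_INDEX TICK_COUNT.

clock 0: start=5, rate=1.5, needs 60-5 = 55; ticks = ceil(55/1.5) = ceil(36.6667) = 37; reading at tick 37 = 5 + 1.5*37 = 60.5000
clock 1: start=12, rate=2.0, needs 60-12 = 48; ticks = ceil(48/2.0) = ceil(24.0000) = 24; reading at tick 24 = 12 + 2.0*24 = 60.0000
clock 2: start=13, rate=1.2, needs 60-13 = 47; ticks = ceil(47/1.2) = ceil(39.1667) = 40; reading at tick 40 = 13 + 1.2*40 = 61.0000
Minimum tick count = 24; winners = [1]; smallest index = 1

Answer: 1 24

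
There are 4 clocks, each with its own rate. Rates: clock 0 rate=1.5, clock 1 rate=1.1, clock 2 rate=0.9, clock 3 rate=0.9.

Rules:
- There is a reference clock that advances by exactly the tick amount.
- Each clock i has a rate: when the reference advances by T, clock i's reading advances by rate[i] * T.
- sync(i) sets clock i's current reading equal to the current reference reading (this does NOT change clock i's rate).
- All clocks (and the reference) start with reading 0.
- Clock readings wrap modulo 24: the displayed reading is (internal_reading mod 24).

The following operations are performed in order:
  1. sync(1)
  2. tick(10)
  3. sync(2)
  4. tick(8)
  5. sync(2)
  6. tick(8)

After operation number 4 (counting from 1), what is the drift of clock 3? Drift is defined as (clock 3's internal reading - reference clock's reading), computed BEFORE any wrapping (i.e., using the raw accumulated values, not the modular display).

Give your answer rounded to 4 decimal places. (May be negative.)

After op 1 sync(1): ref=0.0000 raw=[0.0000 0.0000 0.0000 0.0000]
After op 2 tick(10): ref=10.0000 raw=[15.0000 11.0000 9.0000 9.0000]
After op 3 sync(2): ref=10.0000 raw=[15.0000 11.0000 10.0000 9.0000]
After op 4 tick(8): ref=18.0000 raw=[27.0000 19.8000 17.2000 16.2000]
Drift of clock 3 after op 4: 16.2000 - 18.0000 = -1.8000

Answer: -1.8000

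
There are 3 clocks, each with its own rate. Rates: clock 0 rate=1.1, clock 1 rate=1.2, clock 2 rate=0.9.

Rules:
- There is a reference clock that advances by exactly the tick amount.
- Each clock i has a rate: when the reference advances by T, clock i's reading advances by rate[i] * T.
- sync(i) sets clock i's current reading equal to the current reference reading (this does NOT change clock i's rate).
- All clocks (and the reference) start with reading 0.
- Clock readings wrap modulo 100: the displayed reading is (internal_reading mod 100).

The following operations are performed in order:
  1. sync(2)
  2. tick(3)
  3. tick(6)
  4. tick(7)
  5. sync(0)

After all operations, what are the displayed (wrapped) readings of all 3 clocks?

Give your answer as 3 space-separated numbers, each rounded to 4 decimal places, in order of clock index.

After op 1 sync(2): ref=0.0000 raw=[0.0000 0.0000 0.0000]
After op 2 tick(3): ref=3.0000 raw=[3.3000 3.6000 2.7000]
After op 3 tick(6): ref=9.0000 raw=[9.9000 10.8000 8.1000]
After op 4 tick(7): ref=16.0000 raw=[17.6000 19.2000 14.4000]
After op 5 sync(0): ref=16.0000 raw=[16.0000 19.2000 14.4000]
Wrap final raw readings (mod 100): 16.0000 mod 100 = 16.0000; 19.2000 mod 100 = 19.2000; 14.4000 mod 100 = 14.4000

Answer: 16.0000 19.2000 14.4000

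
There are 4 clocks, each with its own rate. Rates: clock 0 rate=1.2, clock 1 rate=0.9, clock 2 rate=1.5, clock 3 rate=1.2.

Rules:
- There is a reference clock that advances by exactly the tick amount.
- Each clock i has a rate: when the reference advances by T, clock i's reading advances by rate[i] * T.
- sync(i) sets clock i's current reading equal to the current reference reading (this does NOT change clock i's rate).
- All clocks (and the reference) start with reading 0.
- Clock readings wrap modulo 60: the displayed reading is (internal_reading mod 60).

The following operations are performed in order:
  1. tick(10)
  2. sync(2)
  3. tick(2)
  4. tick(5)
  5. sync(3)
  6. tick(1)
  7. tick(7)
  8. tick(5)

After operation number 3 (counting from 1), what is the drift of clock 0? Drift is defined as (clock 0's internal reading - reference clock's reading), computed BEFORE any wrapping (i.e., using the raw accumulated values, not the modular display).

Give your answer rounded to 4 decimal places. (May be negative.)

After op 1 tick(10): ref=10.0000 raw=[12.0000 9.0000 15.0000 12.0000]
After op 2 sync(2): ref=10.0000 raw=[12.0000 9.0000 10.0000 12.0000]
After op 3 tick(2): ref=12.0000 raw=[14.4000 10.8000 13.0000 14.4000]
Drift of clock 0 after op 3: 14.4000 - 12.0000 = 2.4000

Answer: 2.4000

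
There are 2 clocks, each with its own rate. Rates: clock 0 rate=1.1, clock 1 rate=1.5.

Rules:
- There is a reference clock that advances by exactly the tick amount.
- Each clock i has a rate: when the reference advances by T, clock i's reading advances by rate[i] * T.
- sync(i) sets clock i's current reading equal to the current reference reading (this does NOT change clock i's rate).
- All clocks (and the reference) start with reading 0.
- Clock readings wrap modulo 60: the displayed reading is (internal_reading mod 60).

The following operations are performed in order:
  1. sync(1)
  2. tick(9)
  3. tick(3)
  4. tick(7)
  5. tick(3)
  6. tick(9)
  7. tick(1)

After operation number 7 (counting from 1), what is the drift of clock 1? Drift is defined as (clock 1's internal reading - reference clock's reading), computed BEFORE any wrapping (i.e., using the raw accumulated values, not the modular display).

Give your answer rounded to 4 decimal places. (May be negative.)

Answer: 16.0000

Derivation:
After op 1 sync(1): ref=0.0000 raw=[0.0000 0.0000]
After op 2 tick(9): ref=9.0000 raw=[9.9000 13.5000]
After op 3 tick(3): ref=12.0000 raw=[13.2000 18.0000]
After op 4 tick(7): ref=19.0000 raw=[20.9000 28.5000]
After op 5 tick(3): ref=22.0000 raw=[24.2000 33.0000]
After op 6 tick(9): ref=31.0000 raw=[34.1000 46.5000]
After op 7 tick(1): ref=32.0000 raw=[35.2000 48.0000]
Drift of clock 1 after op 7: 48.0000 - 32.0000 = 16.0000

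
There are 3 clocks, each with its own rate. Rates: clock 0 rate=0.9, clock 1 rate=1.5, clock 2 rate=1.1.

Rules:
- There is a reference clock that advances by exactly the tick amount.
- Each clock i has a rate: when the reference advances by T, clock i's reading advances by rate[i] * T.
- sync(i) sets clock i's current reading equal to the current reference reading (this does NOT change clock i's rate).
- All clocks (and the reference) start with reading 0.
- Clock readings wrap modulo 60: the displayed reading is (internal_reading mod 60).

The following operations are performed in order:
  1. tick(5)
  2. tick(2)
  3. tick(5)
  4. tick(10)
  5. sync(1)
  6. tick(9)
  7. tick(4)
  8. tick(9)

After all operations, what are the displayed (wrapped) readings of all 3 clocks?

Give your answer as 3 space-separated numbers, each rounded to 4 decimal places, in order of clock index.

Answer: 39.6000 55.0000 48.4000

Derivation:
After op 1 tick(5): ref=5.0000 raw=[4.5000 7.5000 5.5000]
After op 2 tick(2): ref=7.0000 raw=[6.3000 10.5000 7.7000]
After op 3 tick(5): ref=12.0000 raw=[10.8000 18.0000 13.2000]
After op 4 tick(10): ref=22.0000 raw=[19.8000 33.0000 24.2000]
After op 5 sync(1): ref=22.0000 raw=[19.8000 22.0000 24.2000]
After op 6 tick(9): ref=31.0000 raw=[27.9000 35.5000 34.1000]
After op 7 tick(4): ref=35.0000 raw=[31.5000 41.5000 38.5000]
After op 8 tick(9): ref=44.0000 raw=[39.6000 55.0000 48.4000]
Wrap final raw readings (mod 60): 39.6000 mod 60 = 39.6000; 55.0000 mod 60 = 55.0000; 48.4000 mod 60 = 48.4000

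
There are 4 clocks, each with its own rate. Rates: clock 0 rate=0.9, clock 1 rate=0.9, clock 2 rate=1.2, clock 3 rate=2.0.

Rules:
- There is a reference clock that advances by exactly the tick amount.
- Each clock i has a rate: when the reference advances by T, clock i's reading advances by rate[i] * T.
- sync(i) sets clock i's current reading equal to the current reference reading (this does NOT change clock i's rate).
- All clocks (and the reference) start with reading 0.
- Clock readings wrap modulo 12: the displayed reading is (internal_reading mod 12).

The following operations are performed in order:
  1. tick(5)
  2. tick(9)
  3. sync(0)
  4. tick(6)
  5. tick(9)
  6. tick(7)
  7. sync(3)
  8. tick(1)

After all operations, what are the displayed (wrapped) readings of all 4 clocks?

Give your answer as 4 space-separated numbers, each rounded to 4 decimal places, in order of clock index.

After op 1 tick(5): ref=5.0000 raw=[4.5000 4.5000 6.0000 10.0000]
After op 2 tick(9): ref=14.0000 raw=[12.6000 12.6000 16.8000 28.0000]
After op 3 sync(0): ref=14.0000 raw=[14.0000 12.6000 16.8000 28.0000]
After op 4 tick(6): ref=20.0000 raw=[19.4000 18.0000 24.0000 40.0000]
After op 5 tick(9): ref=29.0000 raw=[27.5000 26.1000 34.8000 58.0000]
After op 6 tick(7): ref=36.0000 raw=[33.8000 32.4000 43.2000 72.0000]
After op 7 sync(3): ref=36.0000 raw=[33.8000 32.4000 43.2000 36.0000]
After op 8 tick(1): ref=37.0000 raw=[34.7000 33.3000 44.4000 38.0000]
Wrap final raw readings (mod 12): 34.7000 mod 12 = 10.7000; 33.3000 mod 12 = 9.3000; 44.4000 mod 12 = 8.4000; 38.0000 mod 12 = 2.0000

Answer: 10.7000 9.3000 8.4000 2.0000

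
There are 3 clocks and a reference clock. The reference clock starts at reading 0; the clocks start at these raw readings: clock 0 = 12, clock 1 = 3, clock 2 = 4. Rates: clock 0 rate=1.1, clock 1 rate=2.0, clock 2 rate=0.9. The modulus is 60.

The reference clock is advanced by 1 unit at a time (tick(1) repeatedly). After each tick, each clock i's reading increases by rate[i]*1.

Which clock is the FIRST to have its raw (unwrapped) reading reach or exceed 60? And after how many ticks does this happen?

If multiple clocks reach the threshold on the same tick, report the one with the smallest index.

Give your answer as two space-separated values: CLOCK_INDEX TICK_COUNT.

Answer: 1 29

Derivation:
clock 0: start=12, rate=1.1, needs 60-12 = 48; ticks = ceil(48/1.1) = ceil(43.6364) = 44; reading at tick 44 = 12 + 1.1*44 = 60.4000
clock 1: start=3, rate=2.0, needs 60-3 = 57; ticks = ceil(57/2.0) = ceil(28.5000) = 29; reading at tick 29 = 3 + 2.0*29 = 61.0000
clock 2: start=4, rate=0.9, needs 60-4 = 56; ticks = ceil(56/0.9) = ceil(62.2222) = 63; reading at tick 63 = 4 + 0.9*63 = 60.7000
Minimum tick count = 29; winners = [1]; smallest index = 1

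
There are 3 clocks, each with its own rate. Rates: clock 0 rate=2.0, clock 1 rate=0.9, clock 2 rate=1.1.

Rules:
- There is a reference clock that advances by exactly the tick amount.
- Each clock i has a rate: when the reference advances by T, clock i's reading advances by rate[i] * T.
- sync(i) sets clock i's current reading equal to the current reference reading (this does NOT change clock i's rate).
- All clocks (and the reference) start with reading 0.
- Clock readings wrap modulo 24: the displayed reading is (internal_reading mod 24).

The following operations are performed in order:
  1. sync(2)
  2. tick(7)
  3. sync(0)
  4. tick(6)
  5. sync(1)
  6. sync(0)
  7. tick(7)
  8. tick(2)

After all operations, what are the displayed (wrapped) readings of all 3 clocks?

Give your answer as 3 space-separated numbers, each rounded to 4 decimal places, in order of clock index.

Answer: 7.0000 21.1000 0.2000

Derivation:
After op 1 sync(2): ref=0.0000 raw=[0.0000 0.0000 0.0000]
After op 2 tick(7): ref=7.0000 raw=[14.0000 6.3000 7.7000]
After op 3 sync(0): ref=7.0000 raw=[7.0000 6.3000 7.7000]
After op 4 tick(6): ref=13.0000 raw=[19.0000 11.7000 14.3000]
After op 5 sync(1): ref=13.0000 raw=[19.0000 13.0000 14.3000]
After op 6 sync(0): ref=13.0000 raw=[13.0000 13.0000 14.3000]
After op 7 tick(7): ref=20.0000 raw=[27.0000 19.3000 22.0000]
After op 8 tick(2): ref=22.0000 raw=[31.0000 21.1000 24.2000]
Wrap final raw readings (mod 24): 31.0000 mod 24 = 7.0000; 21.1000 mod 24 = 21.1000; 24.2000 mod 24 = 0.2000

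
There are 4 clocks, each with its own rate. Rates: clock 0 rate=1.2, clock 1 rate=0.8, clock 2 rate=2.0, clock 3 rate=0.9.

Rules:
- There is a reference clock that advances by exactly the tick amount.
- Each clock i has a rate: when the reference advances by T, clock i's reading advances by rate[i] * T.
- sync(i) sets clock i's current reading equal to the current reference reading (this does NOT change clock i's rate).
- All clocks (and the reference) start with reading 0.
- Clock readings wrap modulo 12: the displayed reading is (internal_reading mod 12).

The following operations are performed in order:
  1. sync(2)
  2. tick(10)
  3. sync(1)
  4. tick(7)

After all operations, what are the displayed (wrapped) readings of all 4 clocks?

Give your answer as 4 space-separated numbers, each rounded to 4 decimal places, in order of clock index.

After op 1 sync(2): ref=0.0000 raw=[0.0000 0.0000 0.0000 0.0000]
After op 2 tick(10): ref=10.0000 raw=[12.0000 8.0000 20.0000 9.0000]
After op 3 sync(1): ref=10.0000 raw=[12.0000 10.0000 20.0000 9.0000]
After op 4 tick(7): ref=17.0000 raw=[20.4000 15.6000 34.0000 15.3000]
Wrap final raw readings (mod 12): 20.4000 mod 12 = 8.4000; 15.6000 mod 12 = 3.6000; 34.0000 mod 12 = 10.0000; 15.3000 mod 12 = 3.3000

Answer: 8.4000 3.6000 10.0000 3.3000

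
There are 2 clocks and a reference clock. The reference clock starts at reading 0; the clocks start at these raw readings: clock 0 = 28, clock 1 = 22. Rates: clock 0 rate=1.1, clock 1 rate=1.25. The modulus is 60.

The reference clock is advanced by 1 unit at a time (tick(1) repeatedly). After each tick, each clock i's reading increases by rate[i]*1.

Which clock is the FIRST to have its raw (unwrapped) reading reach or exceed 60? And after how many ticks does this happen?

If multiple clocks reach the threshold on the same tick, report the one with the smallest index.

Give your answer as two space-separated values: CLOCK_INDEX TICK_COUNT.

clock 0: start=28, rate=1.1, needs 60-28 = 32; ticks = ceil(32/1.1) = ceil(29.0909) = 30; reading at tick 30 = 28 + 1.1*30 = 61.0000
clock 1: start=22, rate=1.25, needs 60-22 = 38; ticks = ceil(38/1.25) = ceil(30.4000) = 31; reading at tick 31 = 22 + 1.25*31 = 60.7500
Minimum tick count = 30; winners = [0]; smallest index = 0

Answer: 0 30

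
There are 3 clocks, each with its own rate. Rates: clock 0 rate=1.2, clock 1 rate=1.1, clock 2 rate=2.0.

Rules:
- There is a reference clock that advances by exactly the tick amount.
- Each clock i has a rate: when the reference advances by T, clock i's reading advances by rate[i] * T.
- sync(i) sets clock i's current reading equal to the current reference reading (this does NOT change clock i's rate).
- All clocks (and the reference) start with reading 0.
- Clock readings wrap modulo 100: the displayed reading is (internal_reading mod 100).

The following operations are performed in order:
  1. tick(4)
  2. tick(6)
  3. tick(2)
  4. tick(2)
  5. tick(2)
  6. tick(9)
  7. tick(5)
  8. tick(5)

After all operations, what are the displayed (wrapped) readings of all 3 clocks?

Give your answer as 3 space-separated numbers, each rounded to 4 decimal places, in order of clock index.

Answer: 42.0000 38.5000 70.0000

Derivation:
After op 1 tick(4): ref=4.0000 raw=[4.8000 4.4000 8.0000]
After op 2 tick(6): ref=10.0000 raw=[12.0000 11.0000 20.0000]
After op 3 tick(2): ref=12.0000 raw=[14.4000 13.2000 24.0000]
After op 4 tick(2): ref=14.0000 raw=[16.8000 15.4000 28.0000]
After op 5 tick(2): ref=16.0000 raw=[19.2000 17.6000 32.0000]
After op 6 tick(9): ref=25.0000 raw=[30.0000 27.5000 50.0000]
After op 7 tick(5): ref=30.0000 raw=[36.0000 33.0000 60.0000]
After op 8 tick(5): ref=35.0000 raw=[42.0000 38.5000 70.0000]
Wrap final raw readings (mod 100): 42.0000 mod 100 = 42.0000; 38.5000 mod 100 = 38.5000; 70.0000 mod 100 = 70.0000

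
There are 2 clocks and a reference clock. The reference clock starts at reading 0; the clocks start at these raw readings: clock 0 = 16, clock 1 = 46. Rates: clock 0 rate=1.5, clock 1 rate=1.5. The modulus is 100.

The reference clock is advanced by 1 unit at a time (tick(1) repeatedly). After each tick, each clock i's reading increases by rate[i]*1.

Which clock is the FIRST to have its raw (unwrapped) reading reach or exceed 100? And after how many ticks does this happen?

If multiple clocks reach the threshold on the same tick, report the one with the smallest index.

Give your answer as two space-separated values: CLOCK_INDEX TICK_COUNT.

Answer: 1 36

Derivation:
clock 0: start=16, rate=1.5, needs 100-16 = 84; ticks = ceil(84/1.5) = ceil(56.0000) = 56; reading at tick 56 = 16 + 1.5*56 = 100.0000
clock 1: start=46, rate=1.5, needs 100-46 = 54; ticks = ceil(54/1.5) = ceil(36.0000) = 36; reading at tick 36 = 46 + 1.5*36 = 100.0000
Minimum tick count = 36; winners = [1]; smallest index = 1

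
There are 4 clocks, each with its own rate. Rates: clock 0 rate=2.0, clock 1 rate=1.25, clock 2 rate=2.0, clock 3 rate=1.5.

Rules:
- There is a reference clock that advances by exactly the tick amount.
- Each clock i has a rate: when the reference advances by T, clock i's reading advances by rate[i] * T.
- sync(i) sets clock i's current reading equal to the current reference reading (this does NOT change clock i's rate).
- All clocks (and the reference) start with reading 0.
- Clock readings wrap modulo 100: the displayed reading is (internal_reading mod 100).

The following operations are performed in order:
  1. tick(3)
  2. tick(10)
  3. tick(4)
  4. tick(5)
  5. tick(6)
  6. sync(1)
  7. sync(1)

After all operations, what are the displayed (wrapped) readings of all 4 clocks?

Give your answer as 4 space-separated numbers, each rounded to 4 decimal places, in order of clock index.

After op 1 tick(3): ref=3.0000 raw=[6.0000 3.7500 6.0000 4.5000]
After op 2 tick(10): ref=13.0000 raw=[26.0000 16.2500 26.0000 19.5000]
After op 3 tick(4): ref=17.0000 raw=[34.0000 21.2500 34.0000 25.5000]
After op 4 tick(5): ref=22.0000 raw=[44.0000 27.5000 44.0000 33.0000]
After op 5 tick(6): ref=28.0000 raw=[56.0000 35.0000 56.0000 42.0000]
After op 6 sync(1): ref=28.0000 raw=[56.0000 28.0000 56.0000 42.0000]
After op 7 sync(1): ref=28.0000 raw=[56.0000 28.0000 56.0000 42.0000]
Wrap final raw readings (mod 100): 56.0000 mod 100 = 56.0000; 28.0000 mod 100 = 28.0000; 56.0000 mod 100 = 56.0000; 42.0000 mod 100 = 42.0000

Answer: 56.0000 28.0000 56.0000 42.0000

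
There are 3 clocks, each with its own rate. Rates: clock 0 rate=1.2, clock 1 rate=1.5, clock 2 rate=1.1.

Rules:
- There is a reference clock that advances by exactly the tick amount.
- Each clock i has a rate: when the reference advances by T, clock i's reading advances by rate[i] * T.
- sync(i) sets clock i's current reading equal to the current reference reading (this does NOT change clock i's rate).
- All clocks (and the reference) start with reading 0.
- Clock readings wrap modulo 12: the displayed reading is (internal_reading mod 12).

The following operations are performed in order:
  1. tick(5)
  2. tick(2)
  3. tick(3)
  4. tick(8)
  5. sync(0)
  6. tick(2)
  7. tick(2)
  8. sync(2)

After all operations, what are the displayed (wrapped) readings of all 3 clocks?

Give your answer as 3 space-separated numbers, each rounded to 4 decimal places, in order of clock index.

After op 1 tick(5): ref=5.0000 raw=[6.0000 7.5000 5.5000]
After op 2 tick(2): ref=7.0000 raw=[8.4000 10.5000 7.7000]
After op 3 tick(3): ref=10.0000 raw=[12.0000 15.0000 11.0000]
After op 4 tick(8): ref=18.0000 raw=[21.6000 27.0000 19.8000]
After op 5 sync(0): ref=18.0000 raw=[18.0000 27.0000 19.8000]
After op 6 tick(2): ref=20.0000 raw=[20.4000 30.0000 22.0000]
After op 7 tick(2): ref=22.0000 raw=[22.8000 33.0000 24.2000]
After op 8 sync(2): ref=22.0000 raw=[22.8000 33.0000 22.0000]
Wrap final raw readings (mod 12): 22.8000 mod 12 = 10.8000; 33.0000 mod 12 = 9.0000; 22.0000 mod 12 = 10.0000

Answer: 10.8000 9.0000 10.0000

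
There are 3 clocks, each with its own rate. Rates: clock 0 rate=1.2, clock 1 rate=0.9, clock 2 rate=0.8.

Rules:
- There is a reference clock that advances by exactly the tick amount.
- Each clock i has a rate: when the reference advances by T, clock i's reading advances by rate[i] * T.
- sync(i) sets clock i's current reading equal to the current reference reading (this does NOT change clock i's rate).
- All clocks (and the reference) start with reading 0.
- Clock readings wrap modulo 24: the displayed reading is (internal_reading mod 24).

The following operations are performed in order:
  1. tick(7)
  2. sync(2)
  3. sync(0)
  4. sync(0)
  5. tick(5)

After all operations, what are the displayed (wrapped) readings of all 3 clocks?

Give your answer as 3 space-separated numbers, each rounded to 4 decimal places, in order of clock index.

Answer: 13.0000 10.8000 11.0000

Derivation:
After op 1 tick(7): ref=7.0000 raw=[8.4000 6.3000 5.6000]
After op 2 sync(2): ref=7.0000 raw=[8.4000 6.3000 7.0000]
After op 3 sync(0): ref=7.0000 raw=[7.0000 6.3000 7.0000]
After op 4 sync(0): ref=7.0000 raw=[7.0000 6.3000 7.0000]
After op 5 tick(5): ref=12.0000 raw=[13.0000 10.8000 11.0000]
Wrap final raw readings (mod 24): 13.0000 mod 24 = 13.0000; 10.8000 mod 24 = 10.8000; 11.0000 mod 24 = 11.0000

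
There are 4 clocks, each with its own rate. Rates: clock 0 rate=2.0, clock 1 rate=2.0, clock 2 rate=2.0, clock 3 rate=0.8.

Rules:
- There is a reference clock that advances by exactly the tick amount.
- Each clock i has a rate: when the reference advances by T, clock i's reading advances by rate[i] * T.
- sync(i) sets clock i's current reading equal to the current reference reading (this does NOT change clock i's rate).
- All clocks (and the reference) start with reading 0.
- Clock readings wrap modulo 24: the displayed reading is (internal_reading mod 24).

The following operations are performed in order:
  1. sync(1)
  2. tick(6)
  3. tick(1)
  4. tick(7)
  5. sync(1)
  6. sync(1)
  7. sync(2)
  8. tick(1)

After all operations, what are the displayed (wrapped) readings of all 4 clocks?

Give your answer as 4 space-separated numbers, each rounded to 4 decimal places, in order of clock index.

Answer: 6.0000 16.0000 16.0000 12.0000

Derivation:
After op 1 sync(1): ref=0.0000 raw=[0.0000 0.0000 0.0000 0.0000]
After op 2 tick(6): ref=6.0000 raw=[12.0000 12.0000 12.0000 4.8000]
After op 3 tick(1): ref=7.0000 raw=[14.0000 14.0000 14.0000 5.6000]
After op 4 tick(7): ref=14.0000 raw=[28.0000 28.0000 28.0000 11.2000]
After op 5 sync(1): ref=14.0000 raw=[28.0000 14.0000 28.0000 11.2000]
After op 6 sync(1): ref=14.0000 raw=[28.0000 14.0000 28.0000 11.2000]
After op 7 sync(2): ref=14.0000 raw=[28.0000 14.0000 14.0000 11.2000]
After op 8 tick(1): ref=15.0000 raw=[30.0000 16.0000 16.0000 12.0000]
Wrap final raw readings (mod 24): 30.0000 mod 24 = 6.0000; 16.0000 mod 24 = 16.0000; 16.0000 mod 24 = 16.0000; 12.0000 mod 24 = 12.0000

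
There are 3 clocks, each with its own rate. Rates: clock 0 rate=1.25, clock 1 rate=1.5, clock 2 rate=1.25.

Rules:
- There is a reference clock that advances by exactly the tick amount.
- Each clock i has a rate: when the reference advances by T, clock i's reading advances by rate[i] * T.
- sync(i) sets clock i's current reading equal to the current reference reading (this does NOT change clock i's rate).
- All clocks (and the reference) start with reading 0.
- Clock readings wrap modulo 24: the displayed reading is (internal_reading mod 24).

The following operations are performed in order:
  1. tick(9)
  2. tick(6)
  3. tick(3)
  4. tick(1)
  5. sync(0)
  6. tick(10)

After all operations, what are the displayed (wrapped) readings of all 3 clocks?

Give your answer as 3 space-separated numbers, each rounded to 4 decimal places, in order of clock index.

After op 1 tick(9): ref=9.0000 raw=[11.2500 13.5000 11.2500]
After op 2 tick(6): ref=15.0000 raw=[18.7500 22.5000 18.7500]
After op 3 tick(3): ref=18.0000 raw=[22.5000 27.0000 22.5000]
After op 4 tick(1): ref=19.0000 raw=[23.7500 28.5000 23.7500]
After op 5 sync(0): ref=19.0000 raw=[19.0000 28.5000 23.7500]
After op 6 tick(10): ref=29.0000 raw=[31.5000 43.5000 36.2500]
Wrap final raw readings (mod 24): 31.5000 mod 24 = 7.5000; 43.5000 mod 24 = 19.5000; 36.2500 mod 24 = 12.2500

Answer: 7.5000 19.5000 12.2500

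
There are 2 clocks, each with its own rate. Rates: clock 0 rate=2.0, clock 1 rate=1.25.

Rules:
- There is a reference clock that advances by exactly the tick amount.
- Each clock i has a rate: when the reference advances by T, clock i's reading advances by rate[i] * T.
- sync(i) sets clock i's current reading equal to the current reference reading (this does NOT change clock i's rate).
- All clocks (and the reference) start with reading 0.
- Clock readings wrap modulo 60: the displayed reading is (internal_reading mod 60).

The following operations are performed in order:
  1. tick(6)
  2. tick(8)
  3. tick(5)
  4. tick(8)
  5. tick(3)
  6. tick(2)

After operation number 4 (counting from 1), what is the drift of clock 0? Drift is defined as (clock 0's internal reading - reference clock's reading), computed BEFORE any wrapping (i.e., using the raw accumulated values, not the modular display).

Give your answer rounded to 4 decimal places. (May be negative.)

After op 1 tick(6): ref=6.0000 raw=[12.0000 7.5000]
After op 2 tick(8): ref=14.0000 raw=[28.0000 17.5000]
After op 3 tick(5): ref=19.0000 raw=[38.0000 23.7500]
After op 4 tick(8): ref=27.0000 raw=[54.0000 33.7500]
Drift of clock 0 after op 4: 54.0000 - 27.0000 = 27.0000

Answer: 27.0000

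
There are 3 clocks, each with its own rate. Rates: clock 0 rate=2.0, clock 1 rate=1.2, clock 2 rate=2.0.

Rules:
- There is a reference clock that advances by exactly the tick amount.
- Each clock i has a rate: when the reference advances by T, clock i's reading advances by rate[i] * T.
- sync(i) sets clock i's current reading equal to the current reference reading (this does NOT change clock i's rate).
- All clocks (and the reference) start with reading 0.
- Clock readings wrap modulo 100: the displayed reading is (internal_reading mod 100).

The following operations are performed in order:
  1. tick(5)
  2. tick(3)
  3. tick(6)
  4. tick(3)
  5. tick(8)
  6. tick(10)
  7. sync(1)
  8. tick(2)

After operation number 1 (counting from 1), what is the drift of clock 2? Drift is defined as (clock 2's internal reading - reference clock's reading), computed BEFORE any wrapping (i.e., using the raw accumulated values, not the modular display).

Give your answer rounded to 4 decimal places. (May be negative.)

Answer: 5.0000

Derivation:
After op 1 tick(5): ref=5.0000 raw=[10.0000 6.0000 10.0000]
Drift of clock 2 after op 1: 10.0000 - 5.0000 = 5.0000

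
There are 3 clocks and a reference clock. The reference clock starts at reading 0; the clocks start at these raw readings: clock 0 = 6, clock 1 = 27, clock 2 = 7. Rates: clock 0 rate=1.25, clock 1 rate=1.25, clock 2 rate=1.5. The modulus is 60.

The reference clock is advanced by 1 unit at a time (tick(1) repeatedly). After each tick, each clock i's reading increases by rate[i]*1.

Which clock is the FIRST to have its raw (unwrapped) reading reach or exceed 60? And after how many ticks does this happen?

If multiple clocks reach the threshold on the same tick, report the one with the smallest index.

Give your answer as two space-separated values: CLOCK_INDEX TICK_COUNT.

Answer: 1 27

Derivation:
clock 0: start=6, rate=1.25, needs 60-6 = 54; ticks = ceil(54/1.25) = ceil(43.2000) = 44; reading at tick 44 = 6 + 1.25*44 = 61.0000
clock 1: start=27, rate=1.25, needs 60-27 = 33; ticks = ceil(33/1.25) = ceil(26.4000) = 27; reading at tick 27 = 27 + 1.25*27 = 60.7500
clock 2: start=7, rate=1.5, needs 60-7 = 53; ticks = ceil(53/1.5) = ceil(35.3333) = 36; reading at tick 36 = 7 + 1.5*36 = 61.0000
Minimum tick count = 27; winners = [1]; smallest index = 1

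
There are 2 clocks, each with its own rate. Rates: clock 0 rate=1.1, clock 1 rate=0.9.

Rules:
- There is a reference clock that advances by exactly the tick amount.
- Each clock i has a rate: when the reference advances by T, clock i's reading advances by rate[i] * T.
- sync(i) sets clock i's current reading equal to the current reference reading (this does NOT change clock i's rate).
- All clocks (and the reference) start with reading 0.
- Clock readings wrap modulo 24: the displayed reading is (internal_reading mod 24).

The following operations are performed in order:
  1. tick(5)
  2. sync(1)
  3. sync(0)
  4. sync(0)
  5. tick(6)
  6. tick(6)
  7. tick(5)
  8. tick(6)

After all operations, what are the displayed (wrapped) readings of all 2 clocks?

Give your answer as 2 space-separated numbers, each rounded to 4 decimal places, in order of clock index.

Answer: 6.3000 1.7000

Derivation:
After op 1 tick(5): ref=5.0000 raw=[5.5000 4.5000]
After op 2 sync(1): ref=5.0000 raw=[5.5000 5.0000]
After op 3 sync(0): ref=5.0000 raw=[5.0000 5.0000]
After op 4 sync(0): ref=5.0000 raw=[5.0000 5.0000]
After op 5 tick(6): ref=11.0000 raw=[11.6000 10.4000]
After op 6 tick(6): ref=17.0000 raw=[18.2000 15.8000]
After op 7 tick(5): ref=22.0000 raw=[23.7000 20.3000]
After op 8 tick(6): ref=28.0000 raw=[30.3000 25.7000]
Wrap final raw readings (mod 24): 30.3000 mod 24 = 6.3000; 25.7000 mod 24 = 1.7000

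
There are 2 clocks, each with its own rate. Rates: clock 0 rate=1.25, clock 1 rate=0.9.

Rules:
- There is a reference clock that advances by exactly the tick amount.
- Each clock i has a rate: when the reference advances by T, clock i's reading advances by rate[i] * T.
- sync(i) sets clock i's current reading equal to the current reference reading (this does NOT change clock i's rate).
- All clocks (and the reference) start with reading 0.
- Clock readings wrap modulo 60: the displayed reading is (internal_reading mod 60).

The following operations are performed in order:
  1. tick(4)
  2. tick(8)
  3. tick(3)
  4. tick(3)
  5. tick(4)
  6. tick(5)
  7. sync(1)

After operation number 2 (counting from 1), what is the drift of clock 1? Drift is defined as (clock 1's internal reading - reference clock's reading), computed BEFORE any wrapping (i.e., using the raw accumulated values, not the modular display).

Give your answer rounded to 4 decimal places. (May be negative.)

After op 1 tick(4): ref=4.0000 raw=[5.0000 3.6000]
After op 2 tick(8): ref=12.0000 raw=[15.0000 10.8000]
Drift of clock 1 after op 2: 10.8000 - 12.0000 = -1.2000

Answer: -1.2000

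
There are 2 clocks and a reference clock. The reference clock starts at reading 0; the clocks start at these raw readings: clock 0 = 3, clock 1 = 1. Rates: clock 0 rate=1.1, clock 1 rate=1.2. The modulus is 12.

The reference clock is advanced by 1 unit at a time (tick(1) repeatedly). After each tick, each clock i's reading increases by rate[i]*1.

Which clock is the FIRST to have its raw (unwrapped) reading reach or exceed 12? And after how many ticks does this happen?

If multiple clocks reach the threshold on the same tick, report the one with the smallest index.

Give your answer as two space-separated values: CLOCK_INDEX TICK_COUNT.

Answer: 0 9

Derivation:
clock 0: start=3, rate=1.1, needs 12-3 = 9; ticks = ceil(9/1.1) = ceil(8.1818) = 9; reading at tick 9 = 3 + 1.1*9 = 12.9000
clock 1: start=1, rate=1.2, needs 12-1 = 11; ticks = ceil(11/1.2) = ceil(9.1667) = 10; reading at tick 10 = 1 + 1.2*10 = 13.0000
Minimum tick count = 9; winners = [0]; smallest index = 0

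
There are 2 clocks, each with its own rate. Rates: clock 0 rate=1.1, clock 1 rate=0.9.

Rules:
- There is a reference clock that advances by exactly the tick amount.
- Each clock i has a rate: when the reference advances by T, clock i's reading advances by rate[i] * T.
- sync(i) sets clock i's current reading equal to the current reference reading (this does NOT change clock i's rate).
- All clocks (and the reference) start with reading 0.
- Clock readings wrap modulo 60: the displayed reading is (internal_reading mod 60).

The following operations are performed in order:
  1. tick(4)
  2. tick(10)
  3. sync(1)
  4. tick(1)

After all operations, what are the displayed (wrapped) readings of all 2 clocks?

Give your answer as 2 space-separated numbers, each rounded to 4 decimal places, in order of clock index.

After op 1 tick(4): ref=4.0000 raw=[4.4000 3.6000]
After op 2 tick(10): ref=14.0000 raw=[15.4000 12.6000]
After op 3 sync(1): ref=14.0000 raw=[15.4000 14.0000]
After op 4 tick(1): ref=15.0000 raw=[16.5000 14.9000]
Wrap final raw readings (mod 60): 16.5000 mod 60 = 16.5000; 14.9000 mod 60 = 14.9000

Answer: 16.5000 14.9000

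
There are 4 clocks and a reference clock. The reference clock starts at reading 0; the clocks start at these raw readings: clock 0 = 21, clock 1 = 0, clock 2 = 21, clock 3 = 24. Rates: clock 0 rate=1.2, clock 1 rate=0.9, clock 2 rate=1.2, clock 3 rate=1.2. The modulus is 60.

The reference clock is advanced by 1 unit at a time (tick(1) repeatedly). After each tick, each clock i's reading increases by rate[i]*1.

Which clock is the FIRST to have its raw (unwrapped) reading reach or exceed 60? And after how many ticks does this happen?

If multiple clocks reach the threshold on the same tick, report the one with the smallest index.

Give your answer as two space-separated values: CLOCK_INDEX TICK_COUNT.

Answer: 3 30

Derivation:
clock 0: start=21, rate=1.2, needs 60-21 = 39; ticks = ceil(39/1.2) = ceil(32.5000) = 33; reading at tick 33 = 21 + 1.2*33 = 60.6000
clock 1: start=0, rate=0.9, needs 60-0 = 60; ticks = ceil(60/0.9) = ceil(66.6667) = 67; reading at tick 67 = 0 + 0.9*67 = 60.3000
clock 2: start=21, rate=1.2, needs 60-21 = 39; ticks = ceil(39/1.2) = ceil(32.5000) = 33; reading at tick 33 = 21 + 1.2*33 = 60.6000
clock 3: start=24, rate=1.2, needs 60-24 = 36; ticks = ceil(36/1.2) = ceil(30.0000) = 30; reading at tick 30 = 24 + 1.2*30 = 60.0000
Minimum tick count = 30; winners = [3]; smallest index = 3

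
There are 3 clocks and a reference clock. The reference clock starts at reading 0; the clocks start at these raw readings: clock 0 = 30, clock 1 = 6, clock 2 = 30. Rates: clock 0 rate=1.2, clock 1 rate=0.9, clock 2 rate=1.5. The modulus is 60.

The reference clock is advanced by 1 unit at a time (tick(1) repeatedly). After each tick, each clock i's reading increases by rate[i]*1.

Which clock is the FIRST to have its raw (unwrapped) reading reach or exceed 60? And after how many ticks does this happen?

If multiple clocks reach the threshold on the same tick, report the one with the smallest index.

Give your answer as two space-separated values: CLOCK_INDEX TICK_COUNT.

Answer: 2 20

Derivation:
clock 0: start=30, rate=1.2, needs 60-30 = 30; ticks = ceil(30/1.2) = ceil(25.0000) = 25; reading at tick 25 = 30 + 1.2*25 = 60.0000
clock 1: start=6, rate=0.9, needs 60-6 = 54; ticks = ceil(54/0.9) = ceil(60.0000) = 60; reading at tick 60 = 6 + 0.9*60 = 60.0000
clock 2: start=30, rate=1.5, needs 60-30 = 30; ticks = ceil(30/1.5) = ceil(20.0000) = 20; reading at tick 20 = 30 + 1.5*20 = 60.0000
Minimum tick count = 20; winners = [2]; smallest index = 2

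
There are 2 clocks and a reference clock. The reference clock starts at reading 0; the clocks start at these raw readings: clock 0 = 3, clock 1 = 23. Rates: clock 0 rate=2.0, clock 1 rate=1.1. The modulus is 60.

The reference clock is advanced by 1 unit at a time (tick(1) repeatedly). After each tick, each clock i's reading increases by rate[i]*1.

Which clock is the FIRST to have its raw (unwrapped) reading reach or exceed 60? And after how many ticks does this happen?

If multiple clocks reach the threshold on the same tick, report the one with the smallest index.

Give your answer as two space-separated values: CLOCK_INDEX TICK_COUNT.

clock 0: start=3, rate=2.0, needs 60-3 = 57; ticks = ceil(57/2.0) = ceil(28.5000) = 29; reading at tick 29 = 3 + 2.0*29 = 61.0000
clock 1: start=23, rate=1.1, needs 60-23 = 37; ticks = ceil(37/1.1) = ceil(33.6364) = 34; reading at tick 34 = 23 + 1.1*34 = 60.4000
Minimum tick count = 29; winners = [0]; smallest index = 0

Answer: 0 29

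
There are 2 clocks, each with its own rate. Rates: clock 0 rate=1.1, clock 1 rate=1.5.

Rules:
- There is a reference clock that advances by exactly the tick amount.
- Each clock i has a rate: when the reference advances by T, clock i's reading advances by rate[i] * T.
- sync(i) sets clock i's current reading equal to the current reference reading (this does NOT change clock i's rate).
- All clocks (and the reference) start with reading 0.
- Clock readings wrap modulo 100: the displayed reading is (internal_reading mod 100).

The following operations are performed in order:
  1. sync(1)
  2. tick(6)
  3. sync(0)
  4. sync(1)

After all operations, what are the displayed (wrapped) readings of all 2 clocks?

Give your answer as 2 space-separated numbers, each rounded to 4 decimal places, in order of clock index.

After op 1 sync(1): ref=0.0000 raw=[0.0000 0.0000]
After op 2 tick(6): ref=6.0000 raw=[6.6000 9.0000]
After op 3 sync(0): ref=6.0000 raw=[6.0000 9.0000]
After op 4 sync(1): ref=6.0000 raw=[6.0000 6.0000]
Wrap final raw readings (mod 100): 6.0000 mod 100 = 6.0000; 6.0000 mod 100 = 6.0000

Answer: 6.0000 6.0000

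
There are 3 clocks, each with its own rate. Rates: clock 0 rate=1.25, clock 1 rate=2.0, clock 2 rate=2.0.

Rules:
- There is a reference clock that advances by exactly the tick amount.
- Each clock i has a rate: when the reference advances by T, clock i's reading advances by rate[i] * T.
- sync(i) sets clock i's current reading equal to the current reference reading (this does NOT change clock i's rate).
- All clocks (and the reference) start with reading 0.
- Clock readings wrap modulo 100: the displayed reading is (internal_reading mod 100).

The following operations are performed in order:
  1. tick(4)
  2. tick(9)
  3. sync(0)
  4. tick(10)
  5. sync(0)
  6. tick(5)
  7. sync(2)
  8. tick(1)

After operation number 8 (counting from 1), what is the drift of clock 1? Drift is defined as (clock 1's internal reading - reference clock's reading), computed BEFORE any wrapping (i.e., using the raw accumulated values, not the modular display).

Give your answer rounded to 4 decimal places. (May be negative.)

Answer: 29.0000

Derivation:
After op 1 tick(4): ref=4.0000 raw=[5.0000 8.0000 8.0000]
After op 2 tick(9): ref=13.0000 raw=[16.2500 26.0000 26.0000]
After op 3 sync(0): ref=13.0000 raw=[13.0000 26.0000 26.0000]
After op 4 tick(10): ref=23.0000 raw=[25.5000 46.0000 46.0000]
After op 5 sync(0): ref=23.0000 raw=[23.0000 46.0000 46.0000]
After op 6 tick(5): ref=28.0000 raw=[29.2500 56.0000 56.0000]
After op 7 sync(2): ref=28.0000 raw=[29.2500 56.0000 28.0000]
After op 8 tick(1): ref=29.0000 raw=[30.5000 58.0000 30.0000]
Drift of clock 1 after op 8: 58.0000 - 29.0000 = 29.0000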